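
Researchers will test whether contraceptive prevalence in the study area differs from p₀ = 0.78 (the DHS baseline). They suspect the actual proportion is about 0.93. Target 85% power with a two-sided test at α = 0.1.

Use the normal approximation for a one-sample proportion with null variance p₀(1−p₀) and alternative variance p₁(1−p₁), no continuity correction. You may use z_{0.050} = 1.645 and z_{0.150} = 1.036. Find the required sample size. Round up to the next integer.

n = 40

n = [z_{α/2}·√(p₀q₀) + z_β·√(p₁q₁)]² / (p₁ − p₀)²
  = [1.645·√(0.78·0.22) + 1.036·√(0.93·0.07)]² / (0.15)²
  = [1.645·0.4142 + 1.036·0.2551]² / 0.0225
  = [0.9458]² / 0.0225
  = 39.75
Round up → n = 40.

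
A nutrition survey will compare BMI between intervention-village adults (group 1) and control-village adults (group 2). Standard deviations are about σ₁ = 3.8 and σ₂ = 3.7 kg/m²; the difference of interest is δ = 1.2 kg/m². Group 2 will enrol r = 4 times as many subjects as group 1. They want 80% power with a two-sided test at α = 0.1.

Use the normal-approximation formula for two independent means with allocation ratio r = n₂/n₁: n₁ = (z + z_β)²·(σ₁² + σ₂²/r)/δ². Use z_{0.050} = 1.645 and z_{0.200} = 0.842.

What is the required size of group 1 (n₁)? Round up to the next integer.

n₁ = 77

n₁ = (z_{α/2} + z_β)² · (σ₁² + σ₂²/r) / δ²
   = (1.645 + 0.842)² · (3.8² + 3.7²/4) / 1.2²
   = 6.1852 · (14.44 + 3.4225) / 1.44
   = 6.1852 · 17.8625 / 1.44
   = 76.72
Round up → n₁ = 77; n₂ = r·n₁ = 4 × 77 = 308.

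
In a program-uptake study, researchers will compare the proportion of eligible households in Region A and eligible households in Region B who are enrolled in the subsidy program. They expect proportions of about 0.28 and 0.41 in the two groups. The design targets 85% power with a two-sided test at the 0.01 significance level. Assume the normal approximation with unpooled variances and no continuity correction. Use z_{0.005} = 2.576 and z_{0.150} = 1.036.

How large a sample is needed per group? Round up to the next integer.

n = 343 per group

n = (z_{α/2} + z_β)² · [p₁(1−p₁) + p₂(1−p₂)] / (p₁ − p₂)²
  = (2.576 + 1.036)² · (0.28·0.72 + 0.41·0.59) / (-0.13)²
  = (3.612)² · (0.2016 + 0.2419) / 0.0169
  = 13.0465 · 0.4435 / 0.0169
  = 342.38
Round up → n = 343 per group.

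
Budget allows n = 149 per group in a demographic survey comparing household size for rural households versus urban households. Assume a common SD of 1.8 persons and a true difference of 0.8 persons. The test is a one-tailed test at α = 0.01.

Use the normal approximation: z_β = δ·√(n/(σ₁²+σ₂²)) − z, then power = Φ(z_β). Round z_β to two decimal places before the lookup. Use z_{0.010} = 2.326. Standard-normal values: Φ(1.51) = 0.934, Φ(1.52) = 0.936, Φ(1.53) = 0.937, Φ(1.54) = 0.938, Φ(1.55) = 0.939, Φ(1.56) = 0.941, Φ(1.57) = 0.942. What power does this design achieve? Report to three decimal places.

z_β = δ·√(n/(σ₁²+σ₂²)) − z_α
    = 0.8 · √(149/6.48) − 2.326
    = 0.8 · 4.79519 − 2.326
    = 3.8362 − 2.326 = 1.5102 → 1.51
Power = Φ(1.51) = 0.934.

Power ≈ 0.934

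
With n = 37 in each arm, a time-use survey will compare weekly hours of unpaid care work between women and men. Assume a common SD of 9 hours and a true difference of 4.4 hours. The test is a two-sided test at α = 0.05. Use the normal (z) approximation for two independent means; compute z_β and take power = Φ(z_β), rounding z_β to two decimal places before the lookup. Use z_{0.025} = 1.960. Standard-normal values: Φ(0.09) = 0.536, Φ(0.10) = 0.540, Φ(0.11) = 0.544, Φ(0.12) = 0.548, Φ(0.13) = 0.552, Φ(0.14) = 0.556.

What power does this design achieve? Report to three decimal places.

z_β = δ·√(n/(σ₁²+σ₂²)) − z_{α/2}
    = 4.4 · √(37/162) − 1.960
    = 4.4 · 0.47791 − 1.960
    = 2.1028 − 1.960 = 0.1428 → 0.14
Power = Φ(0.14) = 0.556.

Power ≈ 0.556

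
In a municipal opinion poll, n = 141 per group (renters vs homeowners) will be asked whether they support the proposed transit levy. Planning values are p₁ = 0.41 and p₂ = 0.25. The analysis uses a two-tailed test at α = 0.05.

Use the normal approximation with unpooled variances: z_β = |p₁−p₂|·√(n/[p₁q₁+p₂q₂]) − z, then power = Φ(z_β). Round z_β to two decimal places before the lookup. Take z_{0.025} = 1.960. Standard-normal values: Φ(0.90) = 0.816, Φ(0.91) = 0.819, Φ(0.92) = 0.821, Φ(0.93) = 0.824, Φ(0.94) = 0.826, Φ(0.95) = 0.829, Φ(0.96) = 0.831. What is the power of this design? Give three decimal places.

Power ≈ 0.826

z_β = |p₁−p₂|·√(n/[p₁q₁+p₂q₂]) − z_{α/2}
    = 0.16 · √(141/0.4294) − 1.960
    = 0.16 · 18.1208 − 1.960
    = 2.8993 − 1.960 = 0.9393 → 0.94
Power = Φ(0.94) = 0.826.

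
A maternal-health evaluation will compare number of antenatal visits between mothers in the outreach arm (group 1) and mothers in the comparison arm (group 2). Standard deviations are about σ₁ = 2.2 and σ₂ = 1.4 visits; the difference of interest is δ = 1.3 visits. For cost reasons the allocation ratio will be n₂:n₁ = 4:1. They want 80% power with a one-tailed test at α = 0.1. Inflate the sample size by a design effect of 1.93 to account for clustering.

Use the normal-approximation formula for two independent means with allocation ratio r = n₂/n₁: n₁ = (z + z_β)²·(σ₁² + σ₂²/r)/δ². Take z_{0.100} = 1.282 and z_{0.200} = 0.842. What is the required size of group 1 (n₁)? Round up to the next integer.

n₁ = (z_α + z_β)² · (σ₁² + σ₂²/r) / δ²
   = (1.282 + 0.842)² · (2.2² + 1.4²/4) / 1.3²
   = 4.5114 · (4.84 + 0.49) / 1.69
   = 4.5114 · 5.33 / 1.69
   = 14.23
Design effect: 1.93 × 14.23 = 27.46.
Round up → n₁ = 28; n₂ = r·n₁ = 4 × 28 = 112.

n₁ = 28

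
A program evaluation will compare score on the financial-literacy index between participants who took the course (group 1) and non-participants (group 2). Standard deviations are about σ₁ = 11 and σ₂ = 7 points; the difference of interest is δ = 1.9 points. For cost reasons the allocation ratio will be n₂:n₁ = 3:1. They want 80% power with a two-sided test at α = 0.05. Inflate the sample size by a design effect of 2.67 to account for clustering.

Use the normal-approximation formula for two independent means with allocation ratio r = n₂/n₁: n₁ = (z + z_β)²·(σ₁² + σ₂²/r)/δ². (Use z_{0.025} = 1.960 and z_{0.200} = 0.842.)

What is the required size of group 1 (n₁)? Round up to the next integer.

n₁ = (z_{α/2} + z_β)² · (σ₁² + σ₂²/r) / δ²
   = (1.960 + 0.842)² · (11² + 7²/3) / 1.9²
   = 7.8512 · (121 + 16.3333) / 3.61
   = 7.8512 · 137.3333 / 3.61
   = 298.68
Design effect: 2.67 × 298.68 = 797.47.
Round up → n₁ = 798; n₂ = r·n₁ = 3 × 798 = 2394.

n₁ = 798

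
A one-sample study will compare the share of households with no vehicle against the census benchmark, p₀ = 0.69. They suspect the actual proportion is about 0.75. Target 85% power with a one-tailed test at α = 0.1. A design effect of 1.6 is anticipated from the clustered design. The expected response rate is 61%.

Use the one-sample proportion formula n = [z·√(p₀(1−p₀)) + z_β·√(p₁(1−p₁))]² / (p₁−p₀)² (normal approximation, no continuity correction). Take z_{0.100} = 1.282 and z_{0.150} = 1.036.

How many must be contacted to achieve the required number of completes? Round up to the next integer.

n = [z_α·√(p₀q₀) + z_β·√(p₁q₁)]² / (p₁ − p₀)²
  = [1.282·√(0.69·0.31) + 1.036·√(0.75·0.25)]² / (0.06)²
  = [1.282·0.4625 + 1.036·0.4330]² / 0.0036
  = [1.0415]² / 0.0036
  = 301.32
Design effect: 1.6 × 301.32 = 482.11.
Adjust for 61% response: 482.11 / 0.61 = 790.35.
Round up → n = 791.

n = 791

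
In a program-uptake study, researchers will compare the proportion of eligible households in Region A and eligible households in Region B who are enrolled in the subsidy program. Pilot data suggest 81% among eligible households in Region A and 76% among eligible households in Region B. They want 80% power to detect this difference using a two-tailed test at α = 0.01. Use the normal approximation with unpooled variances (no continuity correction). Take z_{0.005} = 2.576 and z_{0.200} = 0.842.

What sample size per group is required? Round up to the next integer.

n = (z_{α/2} + z_β)² · [p₁(1−p₁) + p₂(1−p₂)] / (p₁ − p₂)²
  = (2.576 + 0.842)² · (0.81·0.19 + 0.76·0.24) / (0.05)²
  = (3.418)² · (0.1539 + 0.1824) / 0.0025
  = 11.6827 · 0.3363 / 0.0025
  = 1571.56
Round up → n = 1572 per group.

n = 1572 per group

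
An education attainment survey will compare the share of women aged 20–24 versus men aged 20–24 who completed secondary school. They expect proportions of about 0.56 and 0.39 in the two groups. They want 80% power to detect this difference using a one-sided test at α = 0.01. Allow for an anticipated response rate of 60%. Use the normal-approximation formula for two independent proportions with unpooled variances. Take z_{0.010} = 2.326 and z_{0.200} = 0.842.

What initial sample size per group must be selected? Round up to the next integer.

n = (z_α + z_β)² · [p₁(1−p₁) + p₂(1−p₂)] / (p₁ − p₂)²
  = (2.326 + 0.842)² · (0.56·0.44 + 0.39·0.61) / (0.17)²
  = (3.168)² · (0.2464 + 0.2379) / 0.0289
  = 10.0362 · 0.4843 / 0.0289
  = 168.18
Adjust for 60% response: 168.18 / 0.60 = 280.31.
Round up → n = 281 per group.

n = 281 per group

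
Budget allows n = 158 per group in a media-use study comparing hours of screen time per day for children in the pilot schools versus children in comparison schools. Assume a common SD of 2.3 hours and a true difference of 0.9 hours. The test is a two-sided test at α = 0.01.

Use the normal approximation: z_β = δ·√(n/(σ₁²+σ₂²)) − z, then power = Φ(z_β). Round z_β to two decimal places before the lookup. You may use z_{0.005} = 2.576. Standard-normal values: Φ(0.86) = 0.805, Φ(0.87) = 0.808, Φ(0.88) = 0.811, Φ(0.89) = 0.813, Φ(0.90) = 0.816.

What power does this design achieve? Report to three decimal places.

z_β = δ·√(n/(σ₁²+σ₂²)) − z_{α/2}
    = 0.9 · √(158/10.58) − 2.576
    = 0.9 · 3.86443 − 2.576
    = 3.4780 − 2.576 = 0.9020 → 0.90
Power = Φ(0.90) = 0.816.

Power ≈ 0.816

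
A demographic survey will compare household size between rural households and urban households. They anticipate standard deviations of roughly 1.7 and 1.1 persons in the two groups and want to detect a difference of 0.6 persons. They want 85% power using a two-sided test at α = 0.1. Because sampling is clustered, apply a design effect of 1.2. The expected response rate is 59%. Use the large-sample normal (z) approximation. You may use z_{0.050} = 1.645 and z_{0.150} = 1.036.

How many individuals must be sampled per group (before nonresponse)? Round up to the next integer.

n = 167 per group

n = (z_{α/2} + z_β)² · (σ₁² + σ₂²) / δ²
  = (1.645 + 1.036)² · (1.7² + 1.1² = 4.1) / 0.6²
  = 7.1878 · 4.1 / 0.36
  = 81.86
Design effect: 1.2 × 81.86 = 98.23.
Adjust for 59% response: 98.23 / 0.59 = 166.50.
Round up → n = 167 per group.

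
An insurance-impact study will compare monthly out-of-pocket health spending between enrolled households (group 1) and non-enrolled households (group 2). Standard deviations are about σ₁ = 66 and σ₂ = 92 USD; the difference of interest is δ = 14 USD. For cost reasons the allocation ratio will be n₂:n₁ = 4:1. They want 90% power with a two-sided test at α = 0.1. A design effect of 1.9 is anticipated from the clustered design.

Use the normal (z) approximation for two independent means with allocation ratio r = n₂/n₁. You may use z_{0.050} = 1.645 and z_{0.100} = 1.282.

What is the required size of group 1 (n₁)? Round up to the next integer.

n₁ = (z_{α/2} + z_β)² · (σ₁² + σ₂²/r) / δ²
   = (1.645 + 1.282)² · (66² + 92²/4) / 14²
   = 8.5673 · (4356 + 2116) / 196
   = 8.5673 · 6472 / 196
   = 282.90
Design effect: 1.9 × 282.90 = 537.50.
Round up → n₁ = 538; n₂ = r·n₁ = 4 × 538 = 2152.

n₁ = 538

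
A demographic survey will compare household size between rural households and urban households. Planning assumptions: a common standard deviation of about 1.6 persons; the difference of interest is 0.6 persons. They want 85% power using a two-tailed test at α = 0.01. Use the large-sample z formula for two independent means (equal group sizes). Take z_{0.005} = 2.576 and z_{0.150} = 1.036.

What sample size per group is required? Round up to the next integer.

n = 186 per group

n = (z_{α/2} + z_β)² · (σ₁² + σ₂²) / δ²
  = (2.576 + 1.036)² · (2·1.6² = 5.12) / 0.6²
  = 13.0465 · 5.12 / 0.36
  = 185.55
Round up → n = 186 per group.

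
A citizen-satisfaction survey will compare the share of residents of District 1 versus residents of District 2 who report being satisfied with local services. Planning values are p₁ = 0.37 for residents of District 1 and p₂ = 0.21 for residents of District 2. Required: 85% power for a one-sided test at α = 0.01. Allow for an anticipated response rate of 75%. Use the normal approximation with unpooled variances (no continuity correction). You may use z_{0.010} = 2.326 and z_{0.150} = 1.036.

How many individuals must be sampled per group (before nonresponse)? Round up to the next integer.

n = (z_α + z_β)² · [p₁(1−p₁) + p₂(1−p₂)] / (p₁ − p₂)²
  = (2.326 + 1.036)² · (0.37·0.63 + 0.21·0.79) / (0.16)²
  = (3.362)² · (0.2331 + 0.1659) / 0.0256
  = 11.3030 · 0.3990 / 0.0256
  = 176.17
Adjust for 75% response: 176.17 / 0.75 = 234.89.
Round up → n = 235 per group.

n = 235 per group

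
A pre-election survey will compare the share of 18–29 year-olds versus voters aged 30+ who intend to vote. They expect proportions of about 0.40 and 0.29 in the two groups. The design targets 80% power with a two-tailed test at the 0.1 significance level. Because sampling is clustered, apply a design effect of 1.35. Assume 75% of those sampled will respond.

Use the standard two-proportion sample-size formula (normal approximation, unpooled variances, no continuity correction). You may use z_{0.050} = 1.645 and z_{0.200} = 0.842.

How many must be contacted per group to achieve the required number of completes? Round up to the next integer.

n = (z_{α/2} + z_β)² · [p₁(1−p₁) + p₂(1−p₂)] / (p₁ − p₂)²
  = (1.645 + 0.842)² · (0.40·0.60 + 0.29·0.71) / (0.11)²
  = (2.487)² · (0.2400 + 0.2059) / 0.0121
  = 6.1852 · 0.4459 / 0.0121
  = 227.93
Design effect: 1.35 × 227.93 = 307.71.
Adjust for 75% response: 307.71 / 0.75 = 410.28.
Round up → n = 411 per group.

n = 411 per group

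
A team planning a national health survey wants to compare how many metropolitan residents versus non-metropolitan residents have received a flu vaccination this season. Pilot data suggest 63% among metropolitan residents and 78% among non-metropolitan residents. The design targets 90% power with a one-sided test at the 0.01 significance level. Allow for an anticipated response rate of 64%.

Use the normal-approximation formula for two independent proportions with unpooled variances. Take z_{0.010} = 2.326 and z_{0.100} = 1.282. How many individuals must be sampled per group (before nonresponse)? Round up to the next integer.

n = (z_α + z_β)² · [p₁(1−p₁) + p₂(1−p₂)] / (p₁ − p₂)²
  = (2.326 + 1.282)² · (0.63·0.37 + 0.78·0.22) / (-0.15)²
  = (3.608)² · (0.2331 + 0.1716) / 0.0225
  = 13.0177 · 0.4047 / 0.0225
  = 234.14
Adjust for 64% response: 234.14 / 0.64 = 365.85.
Round up → n = 366 per group.

n = 366 per group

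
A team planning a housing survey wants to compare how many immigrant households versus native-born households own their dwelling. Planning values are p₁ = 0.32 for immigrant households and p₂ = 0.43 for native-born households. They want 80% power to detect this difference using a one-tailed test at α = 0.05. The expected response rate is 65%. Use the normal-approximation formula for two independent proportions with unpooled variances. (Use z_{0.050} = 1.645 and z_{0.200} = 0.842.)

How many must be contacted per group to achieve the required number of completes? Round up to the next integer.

n = (z_α + z_β)² · [p₁(1−p₁) + p₂(1−p₂)] / (p₁ − p₂)²
  = (1.645 + 0.842)² · (0.32·0.68 + 0.43·0.57) / (-0.11)²
  = (2.487)² · (0.2176 + 0.2451) / 0.0121
  = 6.1852 · 0.4627 / 0.0121
  = 236.52
Adjust for 65% response: 236.52 / 0.65 = 363.88.
Round up → n = 364 per group.

n = 364 per group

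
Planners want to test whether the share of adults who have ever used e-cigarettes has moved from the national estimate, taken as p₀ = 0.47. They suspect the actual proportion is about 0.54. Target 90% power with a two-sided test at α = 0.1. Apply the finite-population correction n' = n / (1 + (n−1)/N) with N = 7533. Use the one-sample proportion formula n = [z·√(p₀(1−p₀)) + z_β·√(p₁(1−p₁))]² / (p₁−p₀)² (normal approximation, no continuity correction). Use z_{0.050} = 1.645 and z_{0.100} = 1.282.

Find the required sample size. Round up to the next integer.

n = [z_{α/2}·√(p₀q₀) + z_β·√(p₁q₁)]² / (p₁ − p₀)²
  = [1.645·√(0.47·0.53) + 1.282·√(0.54·0.46)]² / (0.07)²
  = [1.645·0.4991 + 1.282·0.4984]² / 0.0049
  = [1.4600]² / 0.0049
  = 435.00
Finite-population correction (N = 7533): 435.00 / (1 + (435.00 − 1)/7533) = 411.30.
Round up → n = 412.

n = 412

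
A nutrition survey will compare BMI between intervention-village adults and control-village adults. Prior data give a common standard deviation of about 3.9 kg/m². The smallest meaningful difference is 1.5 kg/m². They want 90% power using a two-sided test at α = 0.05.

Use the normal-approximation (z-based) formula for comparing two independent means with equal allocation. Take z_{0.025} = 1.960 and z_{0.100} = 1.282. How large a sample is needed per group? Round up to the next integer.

n = 143 per group

n = (z_{α/2} + z_β)² · (σ₁² + σ₂²) / δ²
  = (1.960 + 1.282)² · (2·3.9² = 30.42) / 1.5²
  = 10.5106 · 30.42 / 2.25
  = 142.10
Round up → n = 143 per group.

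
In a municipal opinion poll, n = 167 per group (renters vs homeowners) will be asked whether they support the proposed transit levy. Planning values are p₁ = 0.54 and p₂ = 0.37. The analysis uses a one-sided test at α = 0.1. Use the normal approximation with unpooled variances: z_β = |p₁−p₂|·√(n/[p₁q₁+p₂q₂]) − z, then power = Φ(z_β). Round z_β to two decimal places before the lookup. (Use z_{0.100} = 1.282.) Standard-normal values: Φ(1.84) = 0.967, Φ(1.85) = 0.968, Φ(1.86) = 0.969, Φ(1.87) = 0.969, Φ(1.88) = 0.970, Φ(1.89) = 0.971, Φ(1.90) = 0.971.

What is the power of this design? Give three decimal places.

z_β = |p₁−p₂|·√(n/[p₁q₁+p₂q₂]) − z_α
    = 0.17 · √(167/0.4815) − 1.282
    = 0.17 · 18.6234 − 1.282
    = 3.1660 − 1.282 = 1.8840 → 1.88
Power = Φ(1.88) = 0.970.

Power ≈ 0.970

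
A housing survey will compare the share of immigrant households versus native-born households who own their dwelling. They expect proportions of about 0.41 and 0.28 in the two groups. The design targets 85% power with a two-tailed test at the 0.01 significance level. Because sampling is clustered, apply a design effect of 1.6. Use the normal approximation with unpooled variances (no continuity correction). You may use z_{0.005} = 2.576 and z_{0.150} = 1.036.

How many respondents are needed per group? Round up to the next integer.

n = 548 per group

n = (z_{α/2} + z_β)² · [p₁(1−p₁) + p₂(1−p₂)] / (p₁ − p₂)²
  = (2.576 + 1.036)² · (0.41·0.59 + 0.28·0.72) / (0.13)²
  = (3.612)² · (0.2419 + 0.2016) / 0.0169
  = 13.0465 · 0.4435 / 0.0169
  = 342.38
Design effect: 1.6 × 342.38 = 547.80.
Round up → n = 548 per group.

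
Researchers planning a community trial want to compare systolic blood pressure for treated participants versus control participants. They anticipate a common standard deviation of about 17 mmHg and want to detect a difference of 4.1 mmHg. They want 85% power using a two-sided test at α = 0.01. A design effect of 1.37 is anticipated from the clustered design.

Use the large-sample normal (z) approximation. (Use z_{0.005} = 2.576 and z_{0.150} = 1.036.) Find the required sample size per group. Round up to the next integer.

n = (z_{α/2} + z_β)² · (σ₁² + σ₂²) / δ²
  = (2.576 + 1.036)² · (2·17² = 578) / 4.1²
  = 13.0465 · 578 / 16.81
  = 448.60
Design effect: 1.37 × 448.60 = 614.58.
Round up → n = 615 per group.

n = 615 per group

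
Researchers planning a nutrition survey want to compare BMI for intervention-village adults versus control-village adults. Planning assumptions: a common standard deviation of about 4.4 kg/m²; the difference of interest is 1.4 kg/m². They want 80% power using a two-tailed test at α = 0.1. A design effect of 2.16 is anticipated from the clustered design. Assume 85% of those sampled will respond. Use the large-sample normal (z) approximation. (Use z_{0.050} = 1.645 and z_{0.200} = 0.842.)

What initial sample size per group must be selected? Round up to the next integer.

n = (z_{α/2} + z_β)² · (σ₁² + σ₂²) / δ²
  = (1.645 + 0.842)² · (2·4.4² = 38.72) / 1.4²
  = 6.1852 · 38.72 / 1.96
  = 122.19
Design effect: 2.16 × 122.19 = 263.93.
Adjust for 85% response: 263.93 / 0.85 = 310.50.
Round up → n = 311 per group.

n = 311 per group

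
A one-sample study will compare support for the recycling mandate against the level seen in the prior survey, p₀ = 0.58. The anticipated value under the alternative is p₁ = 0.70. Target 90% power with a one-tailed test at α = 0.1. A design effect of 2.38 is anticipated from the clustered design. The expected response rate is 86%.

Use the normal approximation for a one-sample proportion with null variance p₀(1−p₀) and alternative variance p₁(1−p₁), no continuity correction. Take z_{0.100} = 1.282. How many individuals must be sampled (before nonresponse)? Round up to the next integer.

n = [z_α·√(p₀q₀) + z_β·√(p₁q₁)]² / (p₁ − p₀)²
  = [1.282·√(0.58·0.42) + 1.282·√(0.70·0.30)]² / (0.12)²
  = [1.282·0.4936 + 1.282·0.4583]² / 0.0144
  = [1.2202]² / 0.0144
  = 103.40
Design effect: 2.38 × 103.40 = 246.09.
Adjust for 86% response: 246.09 / 0.86 = 286.15.
Round up → n = 287.

n = 287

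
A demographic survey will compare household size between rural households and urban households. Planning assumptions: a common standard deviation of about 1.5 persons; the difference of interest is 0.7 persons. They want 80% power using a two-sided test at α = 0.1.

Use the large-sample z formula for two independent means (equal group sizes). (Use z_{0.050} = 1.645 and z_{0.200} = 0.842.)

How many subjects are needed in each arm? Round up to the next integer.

n = (z_{α/2} + z_β)² · (σ₁² + σ₂²) / δ²
  = (1.645 + 0.842)² · (2·1.5² = 4.5) / 0.7²
  = 6.1852 · 4.5 / 0.49
  = 56.80
Round up → n = 57 per group.

n = 57 per group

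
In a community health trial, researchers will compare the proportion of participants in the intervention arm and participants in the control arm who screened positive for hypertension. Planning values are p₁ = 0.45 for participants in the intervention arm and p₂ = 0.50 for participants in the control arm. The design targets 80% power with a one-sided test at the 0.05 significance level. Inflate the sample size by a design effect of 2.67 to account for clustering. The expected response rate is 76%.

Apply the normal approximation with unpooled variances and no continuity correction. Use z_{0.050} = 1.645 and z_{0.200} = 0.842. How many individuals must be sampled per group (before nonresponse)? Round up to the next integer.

n = (z_α + z_β)² · [p₁(1−p₁) + p₂(1−p₂)] / (p₁ − p₂)²
  = (1.645 + 0.842)² · (0.45·0.55 + 0.50·0.50) / (-0.05)²
  = (2.487)² · (0.2475 + 0.2500) / 0.0025
  = 6.1852 · 0.4975 / 0.0025
  = 1230.85
Design effect: 2.67 × 1230.85 = 3286.37.
Adjust for 76% response: 3286.37 / 0.76 = 4324.17.
Round up → n = 4325 per group.

n = 4325 per group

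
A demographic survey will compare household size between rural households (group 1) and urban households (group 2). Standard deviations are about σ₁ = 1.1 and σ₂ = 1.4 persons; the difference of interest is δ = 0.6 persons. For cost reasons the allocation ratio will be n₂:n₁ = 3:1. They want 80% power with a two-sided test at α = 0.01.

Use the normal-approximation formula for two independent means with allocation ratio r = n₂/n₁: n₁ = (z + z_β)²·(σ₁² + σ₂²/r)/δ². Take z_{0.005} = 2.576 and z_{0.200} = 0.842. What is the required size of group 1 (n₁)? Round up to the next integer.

n₁ = 61

n₁ = (z_{α/2} + z_β)² · (σ₁² + σ₂²/r) / δ²
   = (2.576 + 0.842)² · (1.1² + 1.4²/3) / 0.6²
   = 11.6827 · (1.21 + 0.65333) / 0.36
   = 11.6827 · 1.8633 / 0.36
   = 60.47
Round up → n₁ = 61; n₂ = r·n₁ = 3 × 61 = 183.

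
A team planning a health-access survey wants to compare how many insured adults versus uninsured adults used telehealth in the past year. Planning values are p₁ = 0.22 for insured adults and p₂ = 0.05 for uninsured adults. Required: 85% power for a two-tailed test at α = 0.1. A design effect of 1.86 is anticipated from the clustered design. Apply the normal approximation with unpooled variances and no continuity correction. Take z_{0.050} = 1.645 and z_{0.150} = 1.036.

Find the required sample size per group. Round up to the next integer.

n = 102 per group

n = (z_{α/2} + z_β)² · [p₁(1−p₁) + p₂(1−p₂)] / (p₁ − p₂)²
  = (1.645 + 1.036)² · (0.22·0.78 + 0.05·0.95) / (0.17)²
  = (2.681)² · (0.1716 + 0.0475) / 0.0289
  = 7.1878 · 0.2191 / 0.0289
  = 54.49
Design effect: 1.86 × 54.49 = 101.36.
Round up → n = 102 per group.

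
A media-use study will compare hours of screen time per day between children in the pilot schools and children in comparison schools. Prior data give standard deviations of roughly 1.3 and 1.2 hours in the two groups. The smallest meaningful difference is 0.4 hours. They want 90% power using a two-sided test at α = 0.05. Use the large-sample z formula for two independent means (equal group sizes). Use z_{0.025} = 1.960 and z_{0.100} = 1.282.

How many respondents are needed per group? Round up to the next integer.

n = 206 per group

n = (z_{α/2} + z_β)² · (σ₁² + σ₂²) / δ²
  = (1.960 + 1.282)² · (1.3² + 1.2² = 3.13) / 0.4²
  = 10.5106 · 3.13 / 0.16
  = 205.61
Round up → n = 206 per group.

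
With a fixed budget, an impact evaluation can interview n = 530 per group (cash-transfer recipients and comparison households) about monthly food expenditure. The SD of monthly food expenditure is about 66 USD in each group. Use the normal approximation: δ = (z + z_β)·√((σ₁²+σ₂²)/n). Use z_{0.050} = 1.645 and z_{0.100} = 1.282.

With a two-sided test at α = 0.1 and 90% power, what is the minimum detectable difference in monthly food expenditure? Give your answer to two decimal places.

Minimum detectable difference ≈ 11.87 USD

δ = (z_{α/2} + z_β) · √((σ₁²+σ₂²)/n)
  = (1.645 + 1.282) · √(8712/530)
  = 2.927 · √16.4377
  = 2.927 · 4.0543
  = 11.8671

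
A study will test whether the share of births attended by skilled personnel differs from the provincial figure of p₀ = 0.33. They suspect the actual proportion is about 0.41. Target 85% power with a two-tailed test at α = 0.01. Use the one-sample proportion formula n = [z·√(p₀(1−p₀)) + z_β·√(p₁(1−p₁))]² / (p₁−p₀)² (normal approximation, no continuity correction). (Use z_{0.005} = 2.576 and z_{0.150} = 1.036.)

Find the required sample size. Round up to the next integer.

n = 463

n = [z_{α/2}·√(p₀q₀) + z_β·√(p₁q₁)]² / (p₁ − p₀)²
  = [2.576·√(0.33·0.67) + 1.036·√(0.41·0.59)]² / (0.08)²
  = [2.576·0.4702 + 1.036·0.4918]² / 0.0064
  = [1.7208]² / 0.0064
  = 462.68
Round up → n = 463.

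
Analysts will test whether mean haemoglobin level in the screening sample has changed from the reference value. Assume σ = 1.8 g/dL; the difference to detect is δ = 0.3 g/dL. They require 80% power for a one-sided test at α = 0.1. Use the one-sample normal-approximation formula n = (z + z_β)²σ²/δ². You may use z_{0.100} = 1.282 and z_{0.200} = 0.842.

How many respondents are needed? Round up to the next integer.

n = 163

n = (z_α + z_β)² · σ² / δ²
  = (1.282 + 0.842)² · 1.8² / 0.3²
  = 4.5114 · 3.24 / 0.09
  = 162.41
Round up → n = 163.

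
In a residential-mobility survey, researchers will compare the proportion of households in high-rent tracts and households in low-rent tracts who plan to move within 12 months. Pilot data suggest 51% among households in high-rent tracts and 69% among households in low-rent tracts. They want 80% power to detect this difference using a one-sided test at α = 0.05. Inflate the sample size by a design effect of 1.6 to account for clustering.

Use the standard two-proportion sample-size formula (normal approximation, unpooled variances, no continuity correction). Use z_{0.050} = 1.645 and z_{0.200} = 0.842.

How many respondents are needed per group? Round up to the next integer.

n = 142 per group

n = (z_α + z_β)² · [p₁(1−p₁) + p₂(1−p₂)] / (p₁ − p₂)²
  = (1.645 + 0.842)² · (0.51·0.49 + 0.69·0.31) / (-0.18)²
  = (2.487)² · (0.2499 + 0.2139) / 0.0324
  = 6.1852 · 0.4638 / 0.0324
  = 88.54
Design effect: 1.6 × 88.54 = 141.66.
Round up → n = 142 per group.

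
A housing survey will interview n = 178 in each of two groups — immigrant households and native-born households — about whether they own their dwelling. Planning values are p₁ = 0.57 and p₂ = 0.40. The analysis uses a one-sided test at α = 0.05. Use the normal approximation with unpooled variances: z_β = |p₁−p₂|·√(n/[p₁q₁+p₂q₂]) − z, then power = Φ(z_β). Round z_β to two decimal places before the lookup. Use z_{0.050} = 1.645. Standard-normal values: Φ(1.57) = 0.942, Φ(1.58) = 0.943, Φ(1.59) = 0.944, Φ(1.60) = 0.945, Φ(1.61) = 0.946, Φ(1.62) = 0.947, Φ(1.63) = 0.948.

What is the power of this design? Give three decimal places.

z_β = |p₁−p₂|·√(n/[p₁q₁+p₂q₂]) − z_α
    = 0.17 · √(178/0.4851) − 1.645
    = 0.17 · 19.1555 − 1.645
    = 3.2564 − 1.645 = 1.6114 → 1.61
Power = Φ(1.61) = 0.946.

Power ≈ 0.946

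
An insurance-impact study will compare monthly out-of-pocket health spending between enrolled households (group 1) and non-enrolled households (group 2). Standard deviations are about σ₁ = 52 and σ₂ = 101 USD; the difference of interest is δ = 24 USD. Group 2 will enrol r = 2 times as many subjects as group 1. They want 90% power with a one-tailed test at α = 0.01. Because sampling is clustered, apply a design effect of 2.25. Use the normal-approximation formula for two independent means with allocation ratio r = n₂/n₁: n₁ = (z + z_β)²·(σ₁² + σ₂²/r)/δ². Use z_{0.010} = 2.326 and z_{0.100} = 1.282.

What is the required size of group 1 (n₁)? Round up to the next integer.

n₁ = 397

n₁ = (z_α + z_β)² · (σ₁² + σ₂²/r) / δ²
   = (2.326 + 1.282)² · (52² + 101²/2) / 24²
   = 13.0177 · (2704 + 5100.5) / 576
   = 13.0177 · 7804.5 / 576
   = 176.38
Design effect: 2.25 × 176.38 = 396.86.
Round up → n₁ = 397; n₂ = r·n₁ = 2 × 397 = 794.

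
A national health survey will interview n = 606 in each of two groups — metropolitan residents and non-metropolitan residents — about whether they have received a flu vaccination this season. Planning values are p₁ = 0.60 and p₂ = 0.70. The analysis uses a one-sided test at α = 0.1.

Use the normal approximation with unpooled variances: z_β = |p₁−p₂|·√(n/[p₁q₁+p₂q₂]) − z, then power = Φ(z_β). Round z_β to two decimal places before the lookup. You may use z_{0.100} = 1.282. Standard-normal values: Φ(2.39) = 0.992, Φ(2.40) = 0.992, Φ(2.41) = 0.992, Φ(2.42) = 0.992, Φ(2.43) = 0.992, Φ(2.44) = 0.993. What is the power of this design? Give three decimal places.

z_β = |p₁−p₂|·√(n/[p₁q₁+p₂q₂]) − z_α
    = 0.10 · √(606/0.4500) − 1.282
    = 0.10 · 36.6970 − 1.282
    = 3.6697 − 1.282 = 2.3877 → 2.39
Power = Φ(2.39) = 0.992.

Power ≈ 0.992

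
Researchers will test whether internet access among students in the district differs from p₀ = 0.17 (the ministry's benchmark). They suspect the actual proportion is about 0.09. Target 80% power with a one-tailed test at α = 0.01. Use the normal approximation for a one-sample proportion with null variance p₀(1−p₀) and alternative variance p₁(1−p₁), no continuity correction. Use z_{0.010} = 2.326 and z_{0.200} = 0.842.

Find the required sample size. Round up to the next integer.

n = 195

n = [z_α·√(p₀q₀) + z_β·√(p₁q₁)]² / (p₁ − p₀)²
  = [2.326·√(0.17·0.83) + 0.842·√(0.09·0.91)]² / (-0.08)²
  = [2.326·0.3756 + 0.842·0.2862]² / 0.0064
  = [1.1147]² / 0.0064
  = 194.14
Round up → n = 195.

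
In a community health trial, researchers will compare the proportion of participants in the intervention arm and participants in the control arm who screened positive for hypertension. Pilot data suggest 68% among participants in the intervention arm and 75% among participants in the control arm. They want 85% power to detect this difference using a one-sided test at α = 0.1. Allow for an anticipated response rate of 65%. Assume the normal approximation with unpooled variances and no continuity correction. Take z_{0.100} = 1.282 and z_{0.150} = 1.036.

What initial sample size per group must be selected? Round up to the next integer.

n = 684 per group

n = (z_α + z_β)² · [p₁(1−p₁) + p₂(1−p₂)] / (p₁ − p₂)²
  = (1.282 + 1.036)² · (0.68·0.32 + 0.75·0.25) / (-0.07)²
  = (2.318)² · (0.2176 + 0.1875) / 0.0049
  = 5.3731 · 0.4051 / 0.0049
  = 444.21
Adjust for 65% response: 444.21 / 0.65 = 683.41.
Round up → n = 684 per group.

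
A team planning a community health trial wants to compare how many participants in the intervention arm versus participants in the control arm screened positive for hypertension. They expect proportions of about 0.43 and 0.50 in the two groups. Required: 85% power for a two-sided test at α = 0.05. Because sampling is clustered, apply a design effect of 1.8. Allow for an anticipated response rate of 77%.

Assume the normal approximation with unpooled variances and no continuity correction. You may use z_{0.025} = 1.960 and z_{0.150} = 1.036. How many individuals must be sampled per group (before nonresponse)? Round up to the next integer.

n = (z_{α/2} + z_β)² · [p₁(1−p₁) + p₂(1−p₂)] / (p₁ − p₂)²
  = (1.960 + 1.036)² · (0.43·0.57 + 0.50·0.50) / (-0.07)²
  = (2.996)² · (0.2451 + 0.2500) / 0.0049
  = 8.9760 · 0.4951 / 0.0049
  = 906.94
Design effect: 1.8 × 906.94 = 1632.50.
Adjust for 77% response: 1632.50 / 0.77 = 2120.13.
Round up → n = 2121 per group.

n = 2121 per group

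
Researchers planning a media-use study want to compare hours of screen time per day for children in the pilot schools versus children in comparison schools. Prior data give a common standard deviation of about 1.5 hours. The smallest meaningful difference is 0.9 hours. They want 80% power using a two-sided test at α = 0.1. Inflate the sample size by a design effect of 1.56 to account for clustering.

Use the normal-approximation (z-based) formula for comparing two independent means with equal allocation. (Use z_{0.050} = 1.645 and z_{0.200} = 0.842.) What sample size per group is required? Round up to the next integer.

n = (z_{α/2} + z_β)² · (σ₁² + σ₂²) / δ²
  = (1.645 + 0.842)² · (2·1.5² = 4.5) / 0.9²
  = 6.1852 · 4.5 / 0.81
  = 34.36
Design effect: 1.56 × 34.36 = 53.60.
Round up → n = 54 per group.

n = 54 per group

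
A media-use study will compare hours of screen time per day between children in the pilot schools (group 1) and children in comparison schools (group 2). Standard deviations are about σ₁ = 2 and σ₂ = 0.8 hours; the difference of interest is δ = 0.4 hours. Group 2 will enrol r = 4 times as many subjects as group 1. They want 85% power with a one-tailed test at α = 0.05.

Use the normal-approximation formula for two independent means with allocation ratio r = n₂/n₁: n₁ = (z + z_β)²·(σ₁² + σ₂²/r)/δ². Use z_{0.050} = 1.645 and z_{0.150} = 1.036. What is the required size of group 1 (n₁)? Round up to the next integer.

n₁ = (z_α + z_β)² · (σ₁² + σ₂²/r) / δ²
   = (1.645 + 1.036)² · (2² + 0.8²/4) / 0.4²
   = 7.1878 · (4 + 0.16) / 0.16
   = 7.1878 · 4.16 / 0.16
   = 186.88
Round up → n₁ = 187; n₂ = r·n₁ = 4 × 187 = 748.

n₁ = 187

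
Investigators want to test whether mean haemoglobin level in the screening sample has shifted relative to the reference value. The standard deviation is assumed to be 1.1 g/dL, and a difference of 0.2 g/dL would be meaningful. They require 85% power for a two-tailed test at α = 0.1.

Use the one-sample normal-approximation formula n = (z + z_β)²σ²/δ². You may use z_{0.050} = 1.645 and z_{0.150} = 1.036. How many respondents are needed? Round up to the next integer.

n = 218

n = (z_{α/2} + z_β)² · σ² / δ²
  = (1.645 + 1.036)² · 1.1² / 0.2²
  = 7.1878 · 1.21 / 0.04
  = 217.43
Round up → n = 218.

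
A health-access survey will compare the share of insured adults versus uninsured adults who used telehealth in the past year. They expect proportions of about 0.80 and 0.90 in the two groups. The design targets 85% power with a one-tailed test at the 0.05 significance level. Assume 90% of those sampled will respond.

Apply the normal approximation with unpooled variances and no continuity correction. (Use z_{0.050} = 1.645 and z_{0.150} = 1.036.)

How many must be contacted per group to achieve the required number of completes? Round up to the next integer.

n = 200 per group

n = (z_α + z_β)² · [p₁(1−p₁) + p₂(1−p₂)] / (p₁ − p₂)²
  = (1.645 + 1.036)² · (0.80·0.20 + 0.90·0.10) / (-0.10)²
  = (2.681)² · (0.1600 + 0.0900) / 0.0100
  = 7.1878 · 0.2500 / 0.0100
  = 179.69
Adjust for 90% response: 179.69 / 0.90 = 199.66.
Round up → n = 200 per group.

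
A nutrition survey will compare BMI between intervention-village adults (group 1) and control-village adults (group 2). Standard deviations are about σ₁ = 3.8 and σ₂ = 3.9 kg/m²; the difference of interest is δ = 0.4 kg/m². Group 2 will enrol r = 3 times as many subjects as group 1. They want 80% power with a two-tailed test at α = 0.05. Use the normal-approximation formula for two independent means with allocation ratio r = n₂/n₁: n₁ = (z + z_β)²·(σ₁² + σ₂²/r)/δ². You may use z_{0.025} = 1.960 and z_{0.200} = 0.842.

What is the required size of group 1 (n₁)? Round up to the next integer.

n₁ = (z_{α/2} + z_β)² · (σ₁² + σ₂²/r) / δ²
   = (1.960 + 0.842)² · (3.8² + 3.9²/3) / 0.4²
   = 7.8512 · (14.44 + 5.07) / 0.16
   = 7.8512 · 19.51 / 0.16
   = 957.36
Round up → n₁ = 958; n₂ = r·n₁ = 3 × 958 = 2874.

n₁ = 958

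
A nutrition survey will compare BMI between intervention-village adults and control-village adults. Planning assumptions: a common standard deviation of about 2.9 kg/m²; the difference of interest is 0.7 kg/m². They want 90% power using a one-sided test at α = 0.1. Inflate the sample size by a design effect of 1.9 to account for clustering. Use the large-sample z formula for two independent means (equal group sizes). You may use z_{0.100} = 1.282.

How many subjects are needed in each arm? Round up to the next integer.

n = 429 per group

n = (z_α + z_β)² · (σ₁² + σ₂²) / δ²
  = (1.282 + 1.282)² · (2·2.9² = 16.82) / 0.7²
  = 6.5741 · 16.82 / 0.49
  = 225.67
Design effect: 1.9 × 225.67 = 428.77.
Round up → n = 429 per group.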